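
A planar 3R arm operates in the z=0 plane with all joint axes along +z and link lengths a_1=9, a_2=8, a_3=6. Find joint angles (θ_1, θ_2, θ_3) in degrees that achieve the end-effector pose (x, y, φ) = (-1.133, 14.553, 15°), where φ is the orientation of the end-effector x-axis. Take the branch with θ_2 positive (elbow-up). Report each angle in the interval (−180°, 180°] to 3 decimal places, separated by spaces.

90.003 59.997 -134.999

wrist centre = target − a_3·(cos φ, sin φ) = (-6.9286, 13.0001)
cos θ_2 = (217.0071−9²−8²)/(2·9·8) = 0.5000; θ_2 = 59.9967° (elbow-up)
β = atan2(13.0001,-6.9286) = 118.0559°; ψ = atan2(6.9280,13.0004) = 28.0534°
θ_1 = β − ψ = 90.0026°
θ_3 = φ − θ_1 − θ_2 = -134.9993° (wrapped to (-180°,180°])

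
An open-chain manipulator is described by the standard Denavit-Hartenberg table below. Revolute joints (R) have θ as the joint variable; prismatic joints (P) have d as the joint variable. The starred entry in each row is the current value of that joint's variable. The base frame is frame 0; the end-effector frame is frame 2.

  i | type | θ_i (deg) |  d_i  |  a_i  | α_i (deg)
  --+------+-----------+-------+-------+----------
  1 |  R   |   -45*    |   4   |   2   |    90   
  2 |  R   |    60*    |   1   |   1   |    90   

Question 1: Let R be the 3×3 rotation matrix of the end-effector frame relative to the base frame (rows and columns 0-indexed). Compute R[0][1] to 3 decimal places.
End-effector y-axis (col 1 of R) = (-0.7071,-0.7071,0.0000)
R[0][1] = -0.7071

-0.707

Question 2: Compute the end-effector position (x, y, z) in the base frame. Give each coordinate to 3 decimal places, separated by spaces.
1.061 -2.475 4.866

after link 1: o_1 = (1.4142, -1.4142, 4.0000)
after link 2: o_2 = (1.0607, -2.4749, 4.8660)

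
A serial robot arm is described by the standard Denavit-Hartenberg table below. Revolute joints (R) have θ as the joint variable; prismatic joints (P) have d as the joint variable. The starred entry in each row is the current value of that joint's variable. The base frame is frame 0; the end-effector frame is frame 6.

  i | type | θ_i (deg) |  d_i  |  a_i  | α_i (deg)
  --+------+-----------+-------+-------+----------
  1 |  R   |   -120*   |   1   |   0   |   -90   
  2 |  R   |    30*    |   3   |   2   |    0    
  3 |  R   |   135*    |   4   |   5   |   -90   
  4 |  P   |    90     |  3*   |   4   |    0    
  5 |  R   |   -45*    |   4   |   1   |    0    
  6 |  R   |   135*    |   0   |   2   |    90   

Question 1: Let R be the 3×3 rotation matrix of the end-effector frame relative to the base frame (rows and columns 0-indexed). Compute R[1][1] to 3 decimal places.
End-effector y-axis (col 1 of R) = (0.1294,0.2241,0.9659)
R[1][1] = 0.2241

0.224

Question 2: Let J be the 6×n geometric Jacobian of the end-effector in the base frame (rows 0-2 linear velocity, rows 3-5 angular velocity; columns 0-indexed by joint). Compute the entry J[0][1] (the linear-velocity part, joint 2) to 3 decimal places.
-2.401

axis z_1 = (0.8660,-0.5000,0.0000); lever o_n−o_1 = (3.8159,2.0236,4.8020)
cross product → J_v[:, 1] = (-2.4010,-4.1587,3.6605)
J_ω[:, 1] = z_1
entry J[0][1] = -2.4010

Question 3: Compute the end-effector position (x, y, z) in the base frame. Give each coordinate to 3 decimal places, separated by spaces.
3.816 2.024 5.802

after link 1: o_1 = (0.0000, 0.0000, 1.0000)
after link 2: o_2 = (1.7321, -3.0000, 0.0000)
after link 3: o_3 = (7.6110, -0.8174, -1.2941)
after link 4: o_4 = (4.5351, 1.8550, 1.6037)
after link 5: o_5 = (4.7819, 3.6966, 5.2844)
after link 6: o_6 = (3.8159, 2.0236, 5.8020)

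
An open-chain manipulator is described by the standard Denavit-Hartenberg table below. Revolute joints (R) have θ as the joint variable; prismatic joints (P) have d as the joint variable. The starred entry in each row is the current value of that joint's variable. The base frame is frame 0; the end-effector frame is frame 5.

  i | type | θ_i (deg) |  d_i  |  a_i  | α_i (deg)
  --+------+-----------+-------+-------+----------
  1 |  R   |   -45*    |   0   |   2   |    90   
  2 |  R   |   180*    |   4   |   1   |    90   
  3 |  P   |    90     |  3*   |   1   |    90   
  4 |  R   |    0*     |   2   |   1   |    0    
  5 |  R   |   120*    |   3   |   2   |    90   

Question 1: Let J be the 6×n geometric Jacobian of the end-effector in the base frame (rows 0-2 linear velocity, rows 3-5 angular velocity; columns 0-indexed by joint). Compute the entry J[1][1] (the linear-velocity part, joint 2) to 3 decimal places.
3.346

axis z_1 = (-0.7071,-0.7071,0.0000); lever o_n−o_1 = (-7.7782,0.7071,4.7321)
cross product → J_v[:, 1] = (-3.3461,3.3461,-6.0000)
J_ω[:, 1] = z_1
entry J[1][1] = 3.3461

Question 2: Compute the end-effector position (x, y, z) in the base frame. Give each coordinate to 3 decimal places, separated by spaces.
after link 1: o_1 = (1.4142, -1.4142, 0.0000)
after link 2: o_2 = (-2.1213, -3.5355, 0.0000)
after link 3: o_3 = (-2.8284, -4.2426, 3.0000)
after link 4: o_4 = (-4.9497, -3.5355, 3.0000)
after link 5: o_5 = (-6.3640, -0.7071, 4.7321)

-6.364 -0.707 4.732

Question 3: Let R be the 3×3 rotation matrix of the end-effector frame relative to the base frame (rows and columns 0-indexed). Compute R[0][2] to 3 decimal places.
End-effector z-axis (col 2 of R) = (-0.6124,-0.6124,0.5000)
R[0][2] = -0.6124

-0.612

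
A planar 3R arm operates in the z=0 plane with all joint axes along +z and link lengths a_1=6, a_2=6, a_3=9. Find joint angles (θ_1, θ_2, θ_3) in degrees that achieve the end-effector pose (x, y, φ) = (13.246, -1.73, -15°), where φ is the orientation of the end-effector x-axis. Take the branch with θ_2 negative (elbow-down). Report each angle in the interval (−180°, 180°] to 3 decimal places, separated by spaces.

75.001 -135.003 45.001

wrist centre = target − a_3·(cos φ, sin φ) = (4.5527, 0.5994)
cos θ_2 = (21.0860−6²−6²)/(2·6·6) = -0.7071; θ_2 = -135.0026° (elbow-down)
β = atan2(0.5994,4.5527) = 7.5000°; ψ = atan2(-4.2425,1.7572) = -67.5013°
θ_1 = β − ψ = 75.0013°
θ_3 = φ − θ_1 − θ_2 = 45.0013° (wrapped to (-180°,180°])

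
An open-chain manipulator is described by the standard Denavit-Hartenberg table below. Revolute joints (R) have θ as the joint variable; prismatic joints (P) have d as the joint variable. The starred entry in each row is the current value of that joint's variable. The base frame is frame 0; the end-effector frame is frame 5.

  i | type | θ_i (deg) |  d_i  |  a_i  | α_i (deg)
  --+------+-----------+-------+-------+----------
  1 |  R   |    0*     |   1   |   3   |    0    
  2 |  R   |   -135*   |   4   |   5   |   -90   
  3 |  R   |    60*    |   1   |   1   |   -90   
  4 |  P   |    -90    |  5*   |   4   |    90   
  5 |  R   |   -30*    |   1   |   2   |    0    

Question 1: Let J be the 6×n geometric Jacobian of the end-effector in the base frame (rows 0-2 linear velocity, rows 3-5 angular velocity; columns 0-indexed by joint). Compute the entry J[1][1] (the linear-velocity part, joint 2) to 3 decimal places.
3.674

axis z_1 = (0.0000,0.0000,1.0000); lever o_n−o_1 = (3.6742,-5.8463,2.0000)
cross product → J_v[:, 1] = (5.8463,3.6742,-0.0000)
J_ω[:, 1] = z_1
entry J[1][1] = 3.6742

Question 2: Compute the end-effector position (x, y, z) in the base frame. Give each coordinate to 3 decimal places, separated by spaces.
after link 1: o_1 = (3.0000, 0.0000, 1.0000)
after link 2: o_2 = (-0.5355, -3.5355, 5.0000)
after link 3: o_3 = (-0.1820, -4.5962, 4.1340)
after link 4: o_4 = (5.7083, -4.3628, 1.6340)
after link 5: o_5 = (6.6742, -5.8463, 3.0000)

6.674 -5.846 3.000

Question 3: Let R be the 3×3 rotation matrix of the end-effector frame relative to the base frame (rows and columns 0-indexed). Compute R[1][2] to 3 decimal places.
0.354

End-effector z-axis (col 2 of R) = (0.3536,0.3536,0.8660)
R[1][2] = 0.3536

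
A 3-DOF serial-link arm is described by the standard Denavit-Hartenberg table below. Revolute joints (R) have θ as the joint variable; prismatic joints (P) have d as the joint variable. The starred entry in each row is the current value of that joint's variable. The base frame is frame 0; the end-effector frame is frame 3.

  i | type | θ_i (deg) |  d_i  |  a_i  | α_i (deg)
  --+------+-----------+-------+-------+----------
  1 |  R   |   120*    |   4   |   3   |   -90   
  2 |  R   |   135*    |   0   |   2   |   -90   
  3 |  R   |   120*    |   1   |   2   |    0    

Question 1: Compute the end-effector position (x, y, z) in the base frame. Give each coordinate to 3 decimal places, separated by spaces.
0.707 2.239 4.000

after link 1: o_1 = (-1.5000, 2.5981, 4.0000)
after link 2: o_2 = (-0.7929, 1.3733, 2.5858)
after link 3: o_3 = (0.7071, 2.2394, 4.0000)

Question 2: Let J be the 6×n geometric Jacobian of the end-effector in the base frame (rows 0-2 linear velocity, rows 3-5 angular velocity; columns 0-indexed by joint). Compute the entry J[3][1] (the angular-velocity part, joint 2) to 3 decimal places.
-0.866

axis z_1 = (-0.8660,-0.5000,0.0000); lever o_n−o_1 = (2.2071,-0.3587,-0.0000)
cross product → J_v[:, 1] = (0.0000,-0.0000,1.4142)
J_ω[:, 1] = z_1
entry J[3][1] = -0.8660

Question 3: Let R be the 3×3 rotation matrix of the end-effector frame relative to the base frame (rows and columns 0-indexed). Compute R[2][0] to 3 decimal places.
End-effector x-axis (col 0 of R) = (0.5732,0.7392,0.3536)
R[2][0] = 0.3536

0.354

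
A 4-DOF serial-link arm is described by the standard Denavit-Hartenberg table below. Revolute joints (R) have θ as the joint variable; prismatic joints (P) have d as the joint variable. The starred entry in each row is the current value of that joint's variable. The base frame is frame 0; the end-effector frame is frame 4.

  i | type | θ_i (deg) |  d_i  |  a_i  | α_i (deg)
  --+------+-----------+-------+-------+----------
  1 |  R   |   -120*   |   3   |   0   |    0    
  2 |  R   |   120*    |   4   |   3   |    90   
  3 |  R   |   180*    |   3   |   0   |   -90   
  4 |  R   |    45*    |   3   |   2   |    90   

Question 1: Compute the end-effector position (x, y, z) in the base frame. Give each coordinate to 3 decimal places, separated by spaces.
after link 1: o_1 = (0.0000, 0.0000, 3.0000)
after link 2: o_2 = (3.0000, 0.0000, 7.0000)
after link 3: o_3 = (3.0000, -3.0000, 7.0000)
after link 4: o_4 = (1.5858, -1.5858, 4.0000)

1.586 -1.586 4.000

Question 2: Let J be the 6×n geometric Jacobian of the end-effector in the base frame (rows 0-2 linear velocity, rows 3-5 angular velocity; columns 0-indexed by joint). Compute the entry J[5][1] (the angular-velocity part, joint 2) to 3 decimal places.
axis z_1 = (0.0000,0.0000,1.0000); lever o_n−o_1 = (1.5858,-1.5858,1.0000)
cross product → J_v[:, 1] = (1.5858,1.5858,-0.0000)
J_ω[:, 1] = z_1
entry J[5][1] = 1.0000

1.000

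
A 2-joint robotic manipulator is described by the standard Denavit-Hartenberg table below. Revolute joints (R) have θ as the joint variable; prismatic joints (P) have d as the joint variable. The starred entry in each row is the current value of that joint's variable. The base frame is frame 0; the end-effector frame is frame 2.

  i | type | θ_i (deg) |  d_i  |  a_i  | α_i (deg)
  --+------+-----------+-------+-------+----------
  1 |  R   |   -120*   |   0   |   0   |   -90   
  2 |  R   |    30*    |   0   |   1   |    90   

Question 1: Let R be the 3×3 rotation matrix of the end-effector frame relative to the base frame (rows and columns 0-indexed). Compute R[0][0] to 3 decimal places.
End-effector x-axis (col 0 of R) = (-0.4330,-0.7500,-0.5000)
R[0][0] = -0.4330

-0.433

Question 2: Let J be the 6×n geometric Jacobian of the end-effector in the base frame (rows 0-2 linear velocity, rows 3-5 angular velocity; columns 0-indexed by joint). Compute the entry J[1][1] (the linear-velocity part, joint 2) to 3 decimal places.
0.433

axis z_1 = (0.8660,-0.5000,0.0000); lever o_n−o_1 = (-0.4330,-0.7500,-0.5000)
cross product → J_v[:, 1] = (0.2500,0.4330,-0.8660)
J_ω[:, 1] = z_1
entry J[1][1] = 0.4330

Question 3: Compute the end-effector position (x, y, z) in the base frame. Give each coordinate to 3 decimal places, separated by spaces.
-0.433 -0.750 -0.500

after link 1: o_1 = (0.0000, 0.0000, 0.0000)
after link 2: o_2 = (-0.4330, -0.7500, -0.5000)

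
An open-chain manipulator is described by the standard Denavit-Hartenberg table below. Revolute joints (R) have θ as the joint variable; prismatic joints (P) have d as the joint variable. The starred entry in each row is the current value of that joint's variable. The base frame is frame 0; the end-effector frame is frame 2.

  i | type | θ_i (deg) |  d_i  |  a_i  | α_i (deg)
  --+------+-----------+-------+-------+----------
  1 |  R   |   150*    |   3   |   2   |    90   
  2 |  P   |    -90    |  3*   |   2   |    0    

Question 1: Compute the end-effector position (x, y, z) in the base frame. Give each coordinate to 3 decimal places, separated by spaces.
after link 1: o_1 = (-1.7321, 1.0000, 3.0000)
after link 2: o_2 = (-0.2321, 3.5981, 1.0000)

-0.232 3.598 1.000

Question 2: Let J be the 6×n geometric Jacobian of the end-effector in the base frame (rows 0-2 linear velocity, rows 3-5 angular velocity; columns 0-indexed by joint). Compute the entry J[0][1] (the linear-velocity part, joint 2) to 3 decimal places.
prismatic axis z_1 = (0.5000,0.8660,0.0000)
J_v[:, 1] = z_1; J_ω[:, 1] = (0,0,0)
entry J[0][1] = 0.5000

0.500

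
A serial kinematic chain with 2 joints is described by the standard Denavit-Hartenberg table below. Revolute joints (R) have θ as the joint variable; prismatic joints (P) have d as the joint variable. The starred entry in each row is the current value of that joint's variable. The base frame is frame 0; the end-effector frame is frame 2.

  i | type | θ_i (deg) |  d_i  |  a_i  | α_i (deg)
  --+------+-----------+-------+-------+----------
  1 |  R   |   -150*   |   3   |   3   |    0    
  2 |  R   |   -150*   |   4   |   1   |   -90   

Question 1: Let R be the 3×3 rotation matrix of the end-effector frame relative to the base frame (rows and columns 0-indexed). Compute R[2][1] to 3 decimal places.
End-effector y-axis (col 1 of R) = (-0.0000,0.0000,-1.0000)
R[2][1] = -1.0000

-1.000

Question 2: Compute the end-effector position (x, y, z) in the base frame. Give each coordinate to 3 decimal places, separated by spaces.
after link 1: o_1 = (-2.5981, -1.5000, 3.0000)
after link 2: o_2 = (-2.0981, -0.6340, 7.0000)

-2.098 -0.634 7.000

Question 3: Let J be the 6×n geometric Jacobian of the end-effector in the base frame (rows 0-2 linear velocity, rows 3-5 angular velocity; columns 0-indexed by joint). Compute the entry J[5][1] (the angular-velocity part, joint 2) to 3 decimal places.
1.000

axis z_1 = (0.0000,0.0000,1.0000); lever o_n−o_1 = (0.5000,0.8660,4.0000)
cross product → J_v[:, 1] = (-0.8660,0.5000,0.0000)
J_ω[:, 1] = z_1
entry J[5][1] = 1.0000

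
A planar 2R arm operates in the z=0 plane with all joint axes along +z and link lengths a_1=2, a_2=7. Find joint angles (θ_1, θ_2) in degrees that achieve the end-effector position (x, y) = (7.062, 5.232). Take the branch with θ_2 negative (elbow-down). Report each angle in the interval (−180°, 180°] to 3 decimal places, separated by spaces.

cos θ_2 = (77.2457−2²−7²)/(2·2·7) = 0.8659; θ_2 = -30.0125° (elbow-down)
β = atan2(5.2320,7.0620) = 36.5335°; ψ = atan2(-3.5013,8.0614) = -23.4768°
θ_1 = β − ψ = 60.0103°

60.010 -30.012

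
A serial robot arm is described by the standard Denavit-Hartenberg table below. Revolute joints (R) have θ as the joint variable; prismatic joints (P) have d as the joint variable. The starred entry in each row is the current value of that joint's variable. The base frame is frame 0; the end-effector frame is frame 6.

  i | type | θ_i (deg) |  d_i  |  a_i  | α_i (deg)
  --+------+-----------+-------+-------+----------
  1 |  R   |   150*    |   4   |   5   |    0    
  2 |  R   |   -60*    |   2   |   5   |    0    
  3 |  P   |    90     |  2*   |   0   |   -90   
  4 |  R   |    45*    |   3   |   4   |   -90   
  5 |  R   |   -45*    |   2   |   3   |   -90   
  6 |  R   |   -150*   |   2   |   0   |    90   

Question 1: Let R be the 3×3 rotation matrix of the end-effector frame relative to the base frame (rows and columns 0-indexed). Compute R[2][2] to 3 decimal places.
End-effector z-axis (col 2 of R) = (-0.3624,0.3536,0.8624)
R[2][2] = 0.8624

0.862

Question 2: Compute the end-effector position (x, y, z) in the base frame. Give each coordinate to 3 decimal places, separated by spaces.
-8.244 3.793 1.257

after link 1: o_1 = (-4.3301, 2.5000, 4.0000)
after link 2: o_2 = (-4.3301, 7.5000, 6.0000)
after link 3: o_3 = (-4.3301, 7.5000, 8.0000)
after link 4: o_4 = (-7.1586, 4.5000, 5.1716)
after link 5: o_5 = (-7.2443, 2.3787, 2.2574)
after link 6: o_6 = (-8.2443, 3.7929, 1.2574)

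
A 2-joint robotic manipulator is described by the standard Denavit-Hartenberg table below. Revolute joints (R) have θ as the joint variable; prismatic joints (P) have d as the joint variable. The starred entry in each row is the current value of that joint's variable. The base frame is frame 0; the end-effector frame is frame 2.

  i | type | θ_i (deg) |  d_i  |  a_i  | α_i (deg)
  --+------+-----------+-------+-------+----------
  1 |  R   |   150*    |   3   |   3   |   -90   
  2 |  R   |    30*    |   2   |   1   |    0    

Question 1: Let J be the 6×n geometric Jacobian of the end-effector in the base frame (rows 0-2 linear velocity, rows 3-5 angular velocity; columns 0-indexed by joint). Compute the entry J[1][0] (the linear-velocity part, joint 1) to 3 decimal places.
-4.348

axis z_0 = ẑ; lever o_n−o_0 = (-4.3481,0.2010,2.5000)
cross product → J_v[:, 0] = (-0.2010,-4.3481,0.0000)
J_ω[:, 0] = z_0
entry J[1][0] = -4.3481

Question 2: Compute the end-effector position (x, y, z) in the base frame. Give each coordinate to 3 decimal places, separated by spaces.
after link 1: o_1 = (-2.5981, 1.5000, 3.0000)
after link 2: o_2 = (-4.3481, 0.2010, 2.5000)

-4.348 0.201 2.500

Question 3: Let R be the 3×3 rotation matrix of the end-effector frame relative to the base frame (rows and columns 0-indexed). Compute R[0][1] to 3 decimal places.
End-effector y-axis (col 1 of R) = (0.4330,-0.2500,-0.8660)
R[0][1] = 0.4330

0.433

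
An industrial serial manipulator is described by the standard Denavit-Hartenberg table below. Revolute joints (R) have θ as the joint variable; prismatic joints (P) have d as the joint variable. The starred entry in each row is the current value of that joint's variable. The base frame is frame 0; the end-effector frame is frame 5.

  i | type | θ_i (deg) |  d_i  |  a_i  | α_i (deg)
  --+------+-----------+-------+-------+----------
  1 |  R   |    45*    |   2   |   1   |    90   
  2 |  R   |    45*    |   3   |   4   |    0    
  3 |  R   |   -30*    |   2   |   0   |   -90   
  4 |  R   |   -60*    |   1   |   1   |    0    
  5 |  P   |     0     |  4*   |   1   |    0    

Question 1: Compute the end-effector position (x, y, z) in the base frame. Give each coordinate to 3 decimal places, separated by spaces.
7.235 -2.285 9.917

after link 1: o_1 = (0.7071, 0.7071, 2.0000)
after link 2: o_2 = (4.8284, 0.5858, 4.8284)
after link 3: o_3 = (6.2426, -0.8284, 4.8284)
after link 4: o_4 = (7.0135, -1.2823, 5.9238)
after link 5: o_5 = (7.2353, -2.2852, 9.9169)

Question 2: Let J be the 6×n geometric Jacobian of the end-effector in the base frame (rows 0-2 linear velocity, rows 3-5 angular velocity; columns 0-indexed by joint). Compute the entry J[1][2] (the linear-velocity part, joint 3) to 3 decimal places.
axis z_2 = (0.7071,-0.7071,0.0000); lever o_n−o_2 = (2.4069,-2.8710,5.0884)
cross product → J_v[:, 2] = (-3.5981,-3.5981,-0.3282)
J_ω[:, 2] = z_2
entry J[1][2] = -3.5981

-3.598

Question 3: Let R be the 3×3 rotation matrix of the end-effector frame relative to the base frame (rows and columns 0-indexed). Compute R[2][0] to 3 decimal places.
0.129

End-effector x-axis (col 0 of R) = (0.9539,-0.2709,0.1294)
R[2][0] = 0.1294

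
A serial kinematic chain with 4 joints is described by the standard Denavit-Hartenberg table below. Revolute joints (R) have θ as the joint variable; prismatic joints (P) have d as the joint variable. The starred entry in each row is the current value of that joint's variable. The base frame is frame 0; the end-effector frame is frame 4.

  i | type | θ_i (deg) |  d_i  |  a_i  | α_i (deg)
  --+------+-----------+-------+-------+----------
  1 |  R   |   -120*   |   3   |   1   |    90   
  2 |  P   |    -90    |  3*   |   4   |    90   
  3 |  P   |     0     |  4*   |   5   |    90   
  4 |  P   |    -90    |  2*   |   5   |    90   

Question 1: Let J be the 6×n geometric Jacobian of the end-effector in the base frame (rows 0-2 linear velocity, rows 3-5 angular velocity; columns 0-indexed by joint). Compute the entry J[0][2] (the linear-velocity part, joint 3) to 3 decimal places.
prismatic axis z_2 = (0.5000,0.8660,-0.0000)
J_v[:, 2] = z_2; J_ω[:, 2] = (0,0,0)
entry J[0][2] = 0.5000

0.500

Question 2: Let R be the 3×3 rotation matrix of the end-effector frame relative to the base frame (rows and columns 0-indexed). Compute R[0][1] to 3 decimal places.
0.866

End-effector y-axis (col 1 of R) = (0.8660,-0.5000,-0.0000)
R[0][1] = 0.8660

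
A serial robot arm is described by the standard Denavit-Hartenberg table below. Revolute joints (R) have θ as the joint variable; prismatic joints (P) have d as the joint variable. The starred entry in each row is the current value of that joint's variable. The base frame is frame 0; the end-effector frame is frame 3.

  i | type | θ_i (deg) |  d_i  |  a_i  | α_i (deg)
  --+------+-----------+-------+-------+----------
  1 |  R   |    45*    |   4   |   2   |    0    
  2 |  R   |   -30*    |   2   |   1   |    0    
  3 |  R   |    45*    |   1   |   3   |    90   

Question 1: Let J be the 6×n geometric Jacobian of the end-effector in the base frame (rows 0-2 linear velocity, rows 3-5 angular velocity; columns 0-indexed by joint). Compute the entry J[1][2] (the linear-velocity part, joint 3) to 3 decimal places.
axis z_2 = (0.0000,0.0000,1.0000); lever o_n−o_2 = (1.5000,2.5981,1.0000)
cross product → J_v[:, 2] = (-2.5981,1.5000,0.0000)
J_ω[:, 2] = z_2
entry J[1][2] = 1.5000

1.500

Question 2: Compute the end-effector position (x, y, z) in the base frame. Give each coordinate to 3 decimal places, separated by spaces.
after link 1: o_1 = (1.4142, 1.4142, 4.0000)
after link 2: o_2 = (2.3801, 1.6730, 6.0000)
after link 3: o_3 = (3.8801, 4.2711, 7.0000)

3.880 4.271 7.000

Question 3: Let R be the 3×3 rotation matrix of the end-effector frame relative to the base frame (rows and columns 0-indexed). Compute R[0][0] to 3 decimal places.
End-effector x-axis (col 0 of R) = (0.5000,0.8660,0.0000)
R[0][0] = 0.5000

0.500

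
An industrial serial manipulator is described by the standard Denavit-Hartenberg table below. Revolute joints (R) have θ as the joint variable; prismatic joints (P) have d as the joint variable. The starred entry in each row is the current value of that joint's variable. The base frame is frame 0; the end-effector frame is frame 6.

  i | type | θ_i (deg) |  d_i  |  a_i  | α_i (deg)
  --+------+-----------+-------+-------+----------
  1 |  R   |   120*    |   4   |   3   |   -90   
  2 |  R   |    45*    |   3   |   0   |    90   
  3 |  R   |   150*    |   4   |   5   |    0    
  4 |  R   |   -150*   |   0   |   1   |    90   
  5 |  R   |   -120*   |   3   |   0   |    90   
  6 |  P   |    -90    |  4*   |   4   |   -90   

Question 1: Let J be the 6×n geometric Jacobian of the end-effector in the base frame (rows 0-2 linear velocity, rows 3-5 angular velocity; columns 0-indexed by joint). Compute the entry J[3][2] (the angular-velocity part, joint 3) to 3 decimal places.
axis z_2 = (-0.3536,0.6124,0.7071); lever o_n−o_2 = (-2.7503,-2.2364,9.0469)
cross product → J_v[:, 2] = (7.1214,1.2538,2.4749)
J_ω[:, 2] = z_2
entry J[3][2] = -0.3536

-0.354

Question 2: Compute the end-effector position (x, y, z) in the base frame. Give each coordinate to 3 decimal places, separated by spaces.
after link 1: o_1 = (-1.5000, 2.5981, 4.0000)
after link 2: o_2 = (-4.0981, 1.0981, 4.0000)
after link 3: o_3 = (-6.1464, -0.3541, 9.8903)
after link 4: o_4 = (-6.5000, 0.2583, 9.1832)
after link 5: o_5 = (-3.9019, 1.7583, 9.1832)
after link 6: o_6 = (-6.8484, -1.1383, 13.0469)

-6.848 -1.138 13.047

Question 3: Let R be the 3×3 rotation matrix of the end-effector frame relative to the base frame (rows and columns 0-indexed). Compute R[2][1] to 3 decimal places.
End-effector y-axis (col 1 of R) = (-0.1294,0.2241,-0.9659)
R[2][1] = -0.9659

-0.966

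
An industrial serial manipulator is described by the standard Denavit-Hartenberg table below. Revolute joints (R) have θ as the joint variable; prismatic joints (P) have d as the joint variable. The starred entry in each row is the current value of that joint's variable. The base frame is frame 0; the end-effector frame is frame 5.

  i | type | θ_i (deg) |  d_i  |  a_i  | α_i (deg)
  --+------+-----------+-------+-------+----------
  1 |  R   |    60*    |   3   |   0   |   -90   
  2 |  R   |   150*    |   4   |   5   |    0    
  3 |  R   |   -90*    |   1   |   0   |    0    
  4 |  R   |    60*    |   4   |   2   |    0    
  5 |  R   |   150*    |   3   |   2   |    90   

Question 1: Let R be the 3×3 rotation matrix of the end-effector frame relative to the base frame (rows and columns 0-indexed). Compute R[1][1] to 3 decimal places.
End-effector y-axis (col 1 of R) = (-0.8660,0.5000,0.0000)
R[1][1] = 0.5000

0.500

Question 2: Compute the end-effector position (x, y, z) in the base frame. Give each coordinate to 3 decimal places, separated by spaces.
-13.057 1.384 0.768

after link 1: o_1 = (0.0000, 0.0000, 3.0000)
after link 2: o_2 = (-5.6292, -1.7500, 0.5000)
after link 3: o_3 = (-6.4952, -1.2500, 0.5000)
after link 4: o_4 = (-10.4593, -0.1160, -1.2321)
after link 5: o_5 = (-13.0574, 1.3840, 0.7679)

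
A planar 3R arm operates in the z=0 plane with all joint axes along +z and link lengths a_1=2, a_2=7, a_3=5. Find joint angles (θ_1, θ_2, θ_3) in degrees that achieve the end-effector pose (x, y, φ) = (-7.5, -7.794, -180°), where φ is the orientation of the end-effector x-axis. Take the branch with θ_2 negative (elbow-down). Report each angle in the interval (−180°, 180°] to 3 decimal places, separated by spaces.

wrist centre = target − a_3·(cos φ, sin φ) = (-2.5000, -7.7940)
cos θ_2 = (66.9964−2²−7²)/(2·2·7) = 0.4999; θ_2 = -60.0084° (elbow-down)
β = atan2(-7.7940,-2.5000) = -107.7841°; ψ = atan2(-6.0627,5.4991) = -47.7907°
θ_1 = β − ψ = -59.9935°
θ_3 = φ − θ_1 − θ_2 = -59.9981° (wrapped to (-180°,180°])

-59.993 -60.008 -59.998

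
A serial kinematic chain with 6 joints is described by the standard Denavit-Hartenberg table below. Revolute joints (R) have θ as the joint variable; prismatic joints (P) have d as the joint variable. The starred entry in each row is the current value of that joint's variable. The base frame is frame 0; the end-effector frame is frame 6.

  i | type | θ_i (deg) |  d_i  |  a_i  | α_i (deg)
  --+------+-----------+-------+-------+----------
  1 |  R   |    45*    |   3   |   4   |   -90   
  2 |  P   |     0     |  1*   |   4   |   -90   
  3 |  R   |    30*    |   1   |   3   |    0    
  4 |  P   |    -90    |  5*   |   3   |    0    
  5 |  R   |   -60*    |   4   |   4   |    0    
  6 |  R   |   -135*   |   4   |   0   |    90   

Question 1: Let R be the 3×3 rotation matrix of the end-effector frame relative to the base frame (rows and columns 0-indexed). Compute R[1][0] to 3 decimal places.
-0.866

End-effector x-axis (col 0 of R) = (0.5000,-0.8660,-0.0000)
R[1][0] = -0.8660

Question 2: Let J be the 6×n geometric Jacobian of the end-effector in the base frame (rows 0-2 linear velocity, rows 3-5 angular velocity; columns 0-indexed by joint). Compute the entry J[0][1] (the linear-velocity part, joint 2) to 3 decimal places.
prismatic axis z_1 = (-0.7071,0.7071,0.0000)
J_v[:, 1] = z_1; J_ω[:, 1] = (0,0,0)
entry J[0][1] = -0.7071

-0.707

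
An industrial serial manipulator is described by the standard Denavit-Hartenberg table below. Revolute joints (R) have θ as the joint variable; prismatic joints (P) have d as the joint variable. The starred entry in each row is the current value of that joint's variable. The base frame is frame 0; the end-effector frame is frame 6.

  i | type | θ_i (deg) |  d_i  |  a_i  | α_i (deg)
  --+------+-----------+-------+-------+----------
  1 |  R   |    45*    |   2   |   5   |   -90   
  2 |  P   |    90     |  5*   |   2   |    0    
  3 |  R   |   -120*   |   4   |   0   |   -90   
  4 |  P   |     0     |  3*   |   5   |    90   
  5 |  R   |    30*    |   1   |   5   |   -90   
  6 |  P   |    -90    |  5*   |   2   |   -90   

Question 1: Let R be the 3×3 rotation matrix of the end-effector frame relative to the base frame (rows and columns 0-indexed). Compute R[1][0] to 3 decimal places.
End-effector x-axis (col 0 of R) = (-0.7071,0.7071,0.0000)
R[1][0] = 0.7071

0.707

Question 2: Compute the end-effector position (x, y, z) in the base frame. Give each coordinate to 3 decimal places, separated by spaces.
2.708 19.679 -5.098

after link 1: o_1 = (3.5355, 3.5355, 2.0000)
after link 2: o_2 = (0.0000, 7.0711, 0.0000)
after link 3: o_3 = (-2.8284, 9.8995, 0.0000)
after link 4: o_4 = (1.2941, 14.0220, -0.0981)
after link 5: o_5 = (4.1225, 18.2647, -0.0981)
after link 6: o_6 = (2.7083, 19.6789, -5.0981)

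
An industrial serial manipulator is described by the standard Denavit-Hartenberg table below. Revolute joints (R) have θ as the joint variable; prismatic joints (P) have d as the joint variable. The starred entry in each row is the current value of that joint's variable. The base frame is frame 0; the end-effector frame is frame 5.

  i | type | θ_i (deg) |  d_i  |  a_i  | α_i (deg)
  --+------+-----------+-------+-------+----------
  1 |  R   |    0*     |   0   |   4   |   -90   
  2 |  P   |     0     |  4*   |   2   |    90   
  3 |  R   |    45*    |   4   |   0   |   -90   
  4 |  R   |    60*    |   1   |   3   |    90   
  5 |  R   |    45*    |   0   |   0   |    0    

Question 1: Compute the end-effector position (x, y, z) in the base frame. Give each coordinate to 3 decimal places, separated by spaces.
6.354 5.768 1.402

after link 1: o_1 = (4.0000, 0.0000, 0.0000)
after link 2: o_2 = (6.0000, 4.0000, 0.0000)
after link 3: o_3 = (6.0000, 4.0000, 4.0000)
after link 4: o_4 = (6.3536, 5.7678, 1.4019)
after link 5: o_5 = (6.3536, 5.7678, 1.4019)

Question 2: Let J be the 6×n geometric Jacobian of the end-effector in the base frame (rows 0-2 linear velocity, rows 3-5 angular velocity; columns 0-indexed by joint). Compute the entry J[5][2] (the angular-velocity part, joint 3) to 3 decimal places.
1.000

axis z_2 = (0.0000,0.0000,1.0000); lever o_n−o_2 = (0.3536,1.7678,1.4019)
cross product → J_v[:, 2] = (-1.7678,0.3536,0.0000)
J_ω[:, 2] = z_2
entry J[5][2] = 1.0000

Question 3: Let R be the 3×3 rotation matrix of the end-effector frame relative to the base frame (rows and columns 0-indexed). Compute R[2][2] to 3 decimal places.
End-effector z-axis (col 2 of R) = (0.6124,0.6124,0.5000)
R[2][2] = 0.5000

0.500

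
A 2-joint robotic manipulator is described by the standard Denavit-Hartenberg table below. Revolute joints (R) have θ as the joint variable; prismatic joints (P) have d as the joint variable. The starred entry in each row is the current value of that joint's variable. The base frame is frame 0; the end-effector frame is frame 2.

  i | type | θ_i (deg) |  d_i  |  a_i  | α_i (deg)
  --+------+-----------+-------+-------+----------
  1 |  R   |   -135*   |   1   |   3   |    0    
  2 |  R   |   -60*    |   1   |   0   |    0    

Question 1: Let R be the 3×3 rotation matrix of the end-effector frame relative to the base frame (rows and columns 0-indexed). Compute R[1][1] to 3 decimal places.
-0.966

End-effector y-axis (col 1 of R) = (-0.2588,-0.9659,0.0000)
R[1][1] = -0.9659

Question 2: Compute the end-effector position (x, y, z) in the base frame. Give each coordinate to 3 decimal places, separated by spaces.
-2.121 -2.121 2.000

after link 1: o_1 = (-2.1213, -2.1213, 1.0000)
after link 2: o_2 = (-2.1213, -2.1213, 2.0000)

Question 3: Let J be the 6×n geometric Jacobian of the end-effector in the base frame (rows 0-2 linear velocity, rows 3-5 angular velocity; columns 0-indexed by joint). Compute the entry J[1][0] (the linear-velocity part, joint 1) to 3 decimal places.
axis z_0 = ẑ; lever o_n−o_0 = (-2.1213,-2.1213,2.0000)
cross product → J_v[:, 0] = (2.1213,-2.1213,0.0000)
J_ω[:, 0] = z_0
entry J[1][0] = -2.1213

-2.121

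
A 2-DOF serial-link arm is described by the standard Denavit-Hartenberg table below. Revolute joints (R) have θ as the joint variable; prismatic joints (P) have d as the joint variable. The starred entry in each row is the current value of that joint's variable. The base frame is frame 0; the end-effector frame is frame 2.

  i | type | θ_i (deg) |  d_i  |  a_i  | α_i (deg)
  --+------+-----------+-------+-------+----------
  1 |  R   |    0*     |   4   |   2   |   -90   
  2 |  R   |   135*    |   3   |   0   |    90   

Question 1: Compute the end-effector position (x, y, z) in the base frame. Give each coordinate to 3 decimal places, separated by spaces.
after link 1: o_1 = (2.0000, 0.0000, 4.0000)
after link 2: o_2 = (2.0000, 3.0000, 4.0000)

2.000 3.000 4.000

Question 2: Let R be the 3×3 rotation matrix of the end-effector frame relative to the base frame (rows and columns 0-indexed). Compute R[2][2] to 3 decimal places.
-0.707

End-effector z-axis (col 2 of R) = (0.7071,0.0000,-0.7071)
R[2][2] = -0.7071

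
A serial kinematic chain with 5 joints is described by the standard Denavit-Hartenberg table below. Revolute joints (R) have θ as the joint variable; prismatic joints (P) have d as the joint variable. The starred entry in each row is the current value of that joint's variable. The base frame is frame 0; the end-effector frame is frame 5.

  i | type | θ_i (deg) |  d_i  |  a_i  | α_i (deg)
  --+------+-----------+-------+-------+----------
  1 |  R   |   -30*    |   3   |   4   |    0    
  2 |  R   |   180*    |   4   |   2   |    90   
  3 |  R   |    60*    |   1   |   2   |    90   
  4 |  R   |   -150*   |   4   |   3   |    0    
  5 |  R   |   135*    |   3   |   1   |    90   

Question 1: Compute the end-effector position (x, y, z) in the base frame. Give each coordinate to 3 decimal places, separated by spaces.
-4.057 1.466 3.819

after link 1: o_1 = (3.4641, -2.0000, 3.0000)
after link 2: o_2 = (1.7321, -1.0000, 7.0000)
after link 3: o_3 = (1.3660, 0.3660, 8.7321)
after link 4: o_4 = (-1.2590, 0.1495, 4.4821)
after link 5: o_5 = (-4.0566, 1.4659, 3.8186)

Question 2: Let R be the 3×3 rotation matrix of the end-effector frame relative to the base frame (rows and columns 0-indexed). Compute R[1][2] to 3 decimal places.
End-effector z-axis (col 2 of R) = (-0.3709,-0.9012,-0.2241)
R[1][2] = -0.9012

-0.901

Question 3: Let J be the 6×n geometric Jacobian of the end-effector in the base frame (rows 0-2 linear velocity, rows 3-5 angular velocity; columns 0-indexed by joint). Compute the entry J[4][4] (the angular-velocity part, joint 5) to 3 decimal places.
0.433

axis z_4 = (-0.7500,0.4330,-0.5000); lever o_n−o_4 = (-2.7977,1.3164,-0.6635)
cross product → J_v[:, 4] = (0.3709,0.9012,0.2241)
J_ω[:, 4] = z_4
entry J[4][4] = 0.4330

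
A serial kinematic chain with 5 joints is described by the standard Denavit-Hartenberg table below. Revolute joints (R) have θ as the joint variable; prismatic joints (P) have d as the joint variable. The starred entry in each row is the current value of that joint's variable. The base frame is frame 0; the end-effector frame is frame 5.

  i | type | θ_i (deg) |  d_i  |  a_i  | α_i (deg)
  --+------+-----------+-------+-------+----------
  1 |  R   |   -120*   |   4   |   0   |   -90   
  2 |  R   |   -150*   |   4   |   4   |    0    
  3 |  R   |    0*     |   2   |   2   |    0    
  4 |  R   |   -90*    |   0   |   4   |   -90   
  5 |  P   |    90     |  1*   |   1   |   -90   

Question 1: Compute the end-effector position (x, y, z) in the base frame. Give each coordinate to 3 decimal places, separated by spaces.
after link 1: o_1 = (0.0000, 0.0000, 4.0000)
after link 2: o_2 = (5.1962, 1.0000, 6.0000)
after link 3: o_3 = (7.7942, 1.5000, 7.0000)
after link 4: o_4 = (8.7942, 3.2321, 3.5359)
after link 5: o_5 = (8.3612, 4.4821, 4.0359)

8.361 4.482 4.036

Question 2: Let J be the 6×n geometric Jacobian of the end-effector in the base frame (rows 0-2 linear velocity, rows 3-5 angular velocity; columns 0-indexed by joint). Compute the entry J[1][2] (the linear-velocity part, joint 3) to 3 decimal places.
1.701

axis z_2 = (0.8660,-0.5000,0.0000); lever o_n−o_2 = (3.1651,3.4821,-1.9641)
cross product → J_v[:, 2] = (0.9821,1.7010,4.5981)
J_ω[:, 2] = z_2
entry J[1][2] = 1.7010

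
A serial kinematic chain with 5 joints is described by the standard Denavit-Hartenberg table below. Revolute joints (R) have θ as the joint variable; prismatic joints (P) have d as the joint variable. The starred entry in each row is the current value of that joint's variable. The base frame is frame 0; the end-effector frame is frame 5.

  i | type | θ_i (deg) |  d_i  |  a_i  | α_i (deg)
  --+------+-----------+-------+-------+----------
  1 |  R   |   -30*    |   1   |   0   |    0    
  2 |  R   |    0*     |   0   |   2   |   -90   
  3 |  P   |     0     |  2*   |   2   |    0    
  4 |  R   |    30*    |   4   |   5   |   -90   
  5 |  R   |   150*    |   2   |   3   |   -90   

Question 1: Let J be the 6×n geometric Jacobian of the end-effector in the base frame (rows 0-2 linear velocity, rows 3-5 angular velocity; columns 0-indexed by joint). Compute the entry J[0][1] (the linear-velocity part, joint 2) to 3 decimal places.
-1.357

axis z_1 = (0.0000,0.0000,1.0000); lever o_n−o_1 = (6.6495,1.3571,-2.9330)
cross product → J_v[:, 1] = (-1.3571,6.6495,0.0000)
J_ω[:, 1] = z_1
entry J[0][1] = -1.3571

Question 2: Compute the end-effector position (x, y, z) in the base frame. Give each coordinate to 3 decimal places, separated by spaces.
after link 1: o_1 = (0.0000, 0.0000, 1.0000)
after link 2: o_2 = (1.7321, -1.0000, 1.0000)
after link 3: o_3 = (4.4641, -0.2679, 1.0000)
after link 4: o_4 = (10.2141, 1.0311, -1.5000)
after link 5: o_5 = (6.6495, 1.3571, -1.9330)

6.650 1.357 -1.933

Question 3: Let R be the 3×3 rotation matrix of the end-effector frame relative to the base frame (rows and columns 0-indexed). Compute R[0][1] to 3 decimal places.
0.433

End-effector y-axis (col 1 of R) = (0.4330,-0.2500,0.8660)
R[0][1] = 0.4330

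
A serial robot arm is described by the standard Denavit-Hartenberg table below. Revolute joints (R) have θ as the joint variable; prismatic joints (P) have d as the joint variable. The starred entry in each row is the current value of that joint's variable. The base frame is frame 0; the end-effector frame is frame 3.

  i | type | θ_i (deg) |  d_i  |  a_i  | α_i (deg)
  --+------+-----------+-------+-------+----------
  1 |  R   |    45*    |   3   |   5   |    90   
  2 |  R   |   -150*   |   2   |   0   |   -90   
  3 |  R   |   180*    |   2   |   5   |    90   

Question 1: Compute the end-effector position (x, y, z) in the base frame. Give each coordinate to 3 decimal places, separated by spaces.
8.719 5.890 3.768

after link 1: o_1 = (3.5355, 3.5355, 3.0000)
after link 2: o_2 = (4.9497, 2.1213, 3.0000)
after link 3: o_3 = (8.7187, 5.8903, 3.7679)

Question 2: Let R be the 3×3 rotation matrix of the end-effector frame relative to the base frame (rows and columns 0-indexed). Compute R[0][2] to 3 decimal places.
-0.707

End-effector z-axis (col 2 of R) = (-0.7071,0.7071,-0.0000)
R[0][2] = -0.7071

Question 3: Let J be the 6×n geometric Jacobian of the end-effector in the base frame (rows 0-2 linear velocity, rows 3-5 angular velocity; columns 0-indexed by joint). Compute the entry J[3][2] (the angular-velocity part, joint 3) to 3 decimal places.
axis z_2 = (0.3536,0.3536,-0.8660); lever o_n−o_2 = (3.7690,3.7690,0.7679)
cross product → J_v[:, 2] = (3.5355,-3.5355,0.0000)
J_ω[:, 2] = z_2
entry J[3][2] = 0.3536

0.354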